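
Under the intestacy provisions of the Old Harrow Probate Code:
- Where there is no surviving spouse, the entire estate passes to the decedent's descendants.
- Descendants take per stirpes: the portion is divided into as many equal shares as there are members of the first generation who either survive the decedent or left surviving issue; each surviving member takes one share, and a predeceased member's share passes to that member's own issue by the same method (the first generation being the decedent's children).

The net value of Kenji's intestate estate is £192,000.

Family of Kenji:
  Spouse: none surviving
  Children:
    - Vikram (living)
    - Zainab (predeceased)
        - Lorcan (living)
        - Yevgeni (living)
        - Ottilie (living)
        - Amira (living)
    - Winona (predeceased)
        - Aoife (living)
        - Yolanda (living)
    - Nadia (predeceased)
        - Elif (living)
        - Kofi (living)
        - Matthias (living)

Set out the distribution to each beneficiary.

The entire £192,000 passes to the descendants.
That amount (£192,000) is divided into 4 shares of £48,000: Vikram takes £48,000; Zainab's £48,000 share passes to Zainab's issue; Winona's £48,000 share passes to Winona's issue; Nadia's £48,000 share passes to Nadia's issue.
Zainab's share (£48,000) is divided into 4 shares of £12,000: Lorcan, Yevgeni, Ottilie, and Amira each take £12,000.
Winona's share (£48,000) is divided into 2 shares of £24,000: Aoife and Yolanda each take £24,000.
Nadia's share (£48,000) is divided into 3 shares of £16,000: Elif, Kofi, and Matthias each take £16,000.

Vikram: £48,000; Lorcan: £12,000; Yevgeni: £12,000; Ottilie: £12,000; Amira: £12,000; Aoife: £24,000; Yolanda: £24,000; Elif: £16,000; Kofi: £16,000; Matthias: £16,000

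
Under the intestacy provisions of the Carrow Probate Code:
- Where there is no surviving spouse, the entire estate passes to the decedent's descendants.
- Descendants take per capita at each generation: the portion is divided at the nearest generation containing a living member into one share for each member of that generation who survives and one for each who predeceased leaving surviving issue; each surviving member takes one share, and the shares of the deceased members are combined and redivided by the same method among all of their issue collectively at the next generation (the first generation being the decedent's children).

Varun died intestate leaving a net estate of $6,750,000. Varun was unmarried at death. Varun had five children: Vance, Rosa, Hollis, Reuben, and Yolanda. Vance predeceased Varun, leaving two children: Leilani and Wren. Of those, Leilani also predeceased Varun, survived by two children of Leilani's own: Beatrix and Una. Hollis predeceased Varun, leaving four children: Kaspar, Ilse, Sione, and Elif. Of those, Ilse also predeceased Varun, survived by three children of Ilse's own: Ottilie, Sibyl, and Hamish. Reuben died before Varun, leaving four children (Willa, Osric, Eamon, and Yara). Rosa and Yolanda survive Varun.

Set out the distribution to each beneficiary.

Beatrix: $162,000; Una: $162,000; Wren: $405,000; Rosa: $1,350,000; Kaspar: $405,000; Ottilie: $162,000; Sibyl: $162,000; Hamish: $162,000; Sione: $405,000; Elif: $405,000; Willa: $405,000; Osric: $405,000; Eamon: $405,000; Yara: $405,000; Yolanda: $1,350,000

The entire $6,750,000 passes to the descendants.
That amount ($6,750,000) is divided at the children's generation into 5 shares of $1,350,000. Rosa and Yolanda each take $1,350,000. The 3 shares of the deceased (Vance, Hollis, and Reuben) are combined into a pool of $4,050,000.
That pool ($4,050,000) is divided at the grandchildren's generation into 10 shares of $405,000. Wren, Kaspar, Sione, Elif, Willa, Osric, Eamon, and Yara each take $405,000. The 2 shares of the deceased (Leilani and Ilse) are combined into a pool of $810,000.
That pool ($810,000) is divided at the great-grandchildren's generation equally among Beatrix, Una, Ottilie, Sibyl, and Hamish: $162,000 each.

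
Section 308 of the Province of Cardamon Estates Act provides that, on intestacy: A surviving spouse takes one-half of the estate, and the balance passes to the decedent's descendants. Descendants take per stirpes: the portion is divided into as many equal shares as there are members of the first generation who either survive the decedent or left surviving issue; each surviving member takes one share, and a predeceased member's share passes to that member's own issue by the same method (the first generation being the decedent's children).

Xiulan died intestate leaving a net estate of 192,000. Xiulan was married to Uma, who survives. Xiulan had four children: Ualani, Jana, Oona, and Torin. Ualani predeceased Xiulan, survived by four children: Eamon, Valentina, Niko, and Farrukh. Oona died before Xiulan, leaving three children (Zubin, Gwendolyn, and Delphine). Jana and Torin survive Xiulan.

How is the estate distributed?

Uma: 96,000; Eamon: 6,000; Valentina: 6,000; Niko: 6,000; Farrukh: 6,000; Jana: 24,000; Zubin: 8,000; Gwendolyn: 8,000; Delphine: 8,000; Torin: 24,000

Uma takes one-half of 192,000 = 96,000. The remaining 96,000 passes to the descendants.
The descendants' portion (96,000) is divided into 4 shares of 24,000: Jana and Torin each take 24,000; Ualani's 24,000 share passes to Ualani's issue; Oona's 24,000 share passes to Oona's issue.
Ualani's share (24,000) is divided into 4 shares of 6,000: Eamon, Valentina, Niko, and Farrukh each take 6,000.
Oona's share (24,000) is divided into 3 shares of 8,000: Zubin, Gwendolyn, and Delphine each take 8,000.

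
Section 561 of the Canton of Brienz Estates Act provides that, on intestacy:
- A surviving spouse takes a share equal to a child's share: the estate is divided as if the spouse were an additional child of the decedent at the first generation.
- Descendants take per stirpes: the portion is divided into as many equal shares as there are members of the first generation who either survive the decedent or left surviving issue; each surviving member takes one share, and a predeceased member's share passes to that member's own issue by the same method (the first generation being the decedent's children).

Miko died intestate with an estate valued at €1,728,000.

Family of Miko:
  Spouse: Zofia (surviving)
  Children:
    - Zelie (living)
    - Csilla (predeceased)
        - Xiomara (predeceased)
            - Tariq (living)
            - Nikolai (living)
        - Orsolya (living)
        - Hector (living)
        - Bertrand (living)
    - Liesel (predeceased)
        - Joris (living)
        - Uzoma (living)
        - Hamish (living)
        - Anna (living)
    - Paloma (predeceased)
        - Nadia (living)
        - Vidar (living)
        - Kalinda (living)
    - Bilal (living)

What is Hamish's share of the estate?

The spouse counts as an additional share at the children's level, so there are 6 primary shares of €288,000. Zofia takes one such share (€288,000).
The children's combined portion (€1,440,000) is divided into 5 shares of €288,000: Zelie and Bilal each take €288,000; Csilla's €288,000 share passes to Csilla's issue; Liesel's €288,000 share passes to Liesel's issue; Paloma's €288,000 share passes to Paloma's issue.
Csilla's share (€288,000) is divided into 4 shares of €72,000: Orsolya, Hector, and Bertrand each take €72,000; Xiomara's €72,000 share passes to Xiomara's issue.
Xiomara's share (€72,000) is divided into 2 shares of €36,000: Tariq and Nikolai each take €36,000.
Liesel's share (€288,000) is divided into 4 shares of €72,000: Joris, Uzoma, Hamish, and Anna each take €72,000.
Paloma's share (€288,000) is divided into 3 shares of €96,000: Nadia, Vidar, and Kalinda each take €96,000.

Hamish receives €72,000.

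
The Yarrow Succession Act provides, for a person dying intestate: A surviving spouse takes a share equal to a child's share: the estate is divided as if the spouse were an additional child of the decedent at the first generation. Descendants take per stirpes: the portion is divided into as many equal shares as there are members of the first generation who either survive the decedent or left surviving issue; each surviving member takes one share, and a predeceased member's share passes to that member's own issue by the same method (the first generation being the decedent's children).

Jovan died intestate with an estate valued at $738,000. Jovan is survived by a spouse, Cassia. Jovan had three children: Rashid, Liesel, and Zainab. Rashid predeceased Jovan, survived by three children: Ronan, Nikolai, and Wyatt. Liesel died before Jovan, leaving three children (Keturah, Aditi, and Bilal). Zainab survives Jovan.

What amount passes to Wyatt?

The spouse counts as an additional share at the children's level, so there are 4 primary shares of $184,500. Cassia takes one such share ($184,500).
The children's combined portion ($553,500) is divided into 3 shares of $184,500: Zainab takes $184,500; Rashid's $184,500 share passes to Rashid's issue; Liesel's $184,500 share passes to Liesel's issue.
Rashid's share ($184,500) is divided into 3 shares of $61,500: Ronan, Nikolai, and Wyatt each take $61,500.
Liesel's share ($184,500) is divided into 3 shares of $61,500: Keturah, Aditi, and Bilal each take $61,500.

Wyatt receives $61,500.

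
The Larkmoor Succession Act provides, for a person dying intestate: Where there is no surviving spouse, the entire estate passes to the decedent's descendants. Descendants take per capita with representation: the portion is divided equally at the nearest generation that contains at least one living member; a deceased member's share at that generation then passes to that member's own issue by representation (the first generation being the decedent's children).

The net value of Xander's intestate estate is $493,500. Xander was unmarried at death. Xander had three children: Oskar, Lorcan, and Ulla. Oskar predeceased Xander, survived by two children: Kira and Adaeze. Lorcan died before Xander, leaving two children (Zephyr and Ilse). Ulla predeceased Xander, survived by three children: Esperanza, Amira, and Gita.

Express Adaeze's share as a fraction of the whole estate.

Adaeze receives 1/7 of the estate.

The entire $493,500 passes to the descendants.
No child survives, so the initial division is made at the grandchildren's generation.
That amount ($493,500) is divided into 7 shares of $70,500: Kira, Adaeze, Zephyr, Ilse, Esperanza, Amira, and Gita each take $70,500.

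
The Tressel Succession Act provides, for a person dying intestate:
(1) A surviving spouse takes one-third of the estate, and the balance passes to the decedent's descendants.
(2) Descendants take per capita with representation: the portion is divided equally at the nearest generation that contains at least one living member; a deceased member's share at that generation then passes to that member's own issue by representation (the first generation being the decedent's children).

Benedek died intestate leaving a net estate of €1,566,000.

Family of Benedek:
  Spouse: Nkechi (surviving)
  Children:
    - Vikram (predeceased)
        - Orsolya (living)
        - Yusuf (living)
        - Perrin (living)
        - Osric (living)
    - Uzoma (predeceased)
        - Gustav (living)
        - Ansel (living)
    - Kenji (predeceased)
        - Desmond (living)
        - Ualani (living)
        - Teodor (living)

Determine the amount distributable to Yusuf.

Nkechi takes one-third of €1,566,000 = €522,000. The remaining €1,044,000 passes to the descendants.
No child survives, so the initial division is made at the grandchildren's generation.
The descendants' portion (€1,044,000) is divided into 9 shares of €116,000: Orsolya, Yusuf, Perrin, Osric, Gustav, Ansel, Desmond, Ualani, and Teodor each take €116,000.

Yusuf receives €116,000.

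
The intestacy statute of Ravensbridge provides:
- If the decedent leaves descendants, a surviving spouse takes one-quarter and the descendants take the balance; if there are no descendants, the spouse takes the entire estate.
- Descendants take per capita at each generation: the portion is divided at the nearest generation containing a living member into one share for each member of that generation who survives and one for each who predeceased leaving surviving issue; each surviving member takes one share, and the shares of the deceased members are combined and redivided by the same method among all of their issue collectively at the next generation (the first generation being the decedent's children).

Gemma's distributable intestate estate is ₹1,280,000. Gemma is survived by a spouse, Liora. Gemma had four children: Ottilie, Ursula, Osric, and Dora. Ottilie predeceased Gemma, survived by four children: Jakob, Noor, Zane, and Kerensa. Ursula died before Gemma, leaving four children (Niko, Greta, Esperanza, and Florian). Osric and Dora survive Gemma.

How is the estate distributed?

Liora takes one-quarter of ₹1,280,000 = ₹320,000. The remaining ₹960,000 passes to the descendants.
The descendants' portion (₹960,000) is divided at the children's generation into 4 shares of ₹240,000. Osric and Dora each take ₹240,000. The 2 shares of the deceased (Ottilie and Ursula) are combined into a pool of ₹480,000.
That pool (₹480,000) is divided at the grandchildren's generation equally among Jakob, Noor, Zane, Kerensa, Niko, Greta, Esperanza, and Florian: ₹60,000 each.

Liora: ₹320,000; Jakob: ₹60,000; Noor: ₹60,000; Zane: ₹60,000; Kerensa: ₹60,000; Niko: ₹60,000; Greta: ₹60,000; Esperanza: ₹60,000; Florian: ₹60,000; Osric: ₹240,000; Dora: ₹240,000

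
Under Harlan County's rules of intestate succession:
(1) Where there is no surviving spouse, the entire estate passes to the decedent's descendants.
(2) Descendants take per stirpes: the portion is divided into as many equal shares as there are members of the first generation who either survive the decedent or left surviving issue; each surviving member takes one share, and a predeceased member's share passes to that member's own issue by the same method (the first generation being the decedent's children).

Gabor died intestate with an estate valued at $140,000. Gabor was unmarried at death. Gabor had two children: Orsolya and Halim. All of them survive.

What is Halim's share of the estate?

The entire $140,000 passes to the descendants.
That amount ($140,000) is divided into 2 shares of $70,000: Orsolya and Halim each take $70,000.

Halim receives $70,000.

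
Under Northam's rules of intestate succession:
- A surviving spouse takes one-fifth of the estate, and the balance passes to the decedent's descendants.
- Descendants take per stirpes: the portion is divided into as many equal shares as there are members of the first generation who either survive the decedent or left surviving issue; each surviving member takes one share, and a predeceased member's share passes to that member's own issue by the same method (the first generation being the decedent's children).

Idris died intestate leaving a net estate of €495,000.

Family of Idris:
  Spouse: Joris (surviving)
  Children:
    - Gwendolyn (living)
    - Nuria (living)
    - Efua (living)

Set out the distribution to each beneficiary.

Joris: €99,000; Gwendolyn: €132,000; Nuria: €132,000; Efua: €132,000

Joris takes one-fifth of €495,000 = €99,000. The remaining €396,000 passes to the descendants.
The descendants' portion (€396,000) is divided into 3 shares of €132,000: Gwendolyn, Nuria, and Efua each take €132,000.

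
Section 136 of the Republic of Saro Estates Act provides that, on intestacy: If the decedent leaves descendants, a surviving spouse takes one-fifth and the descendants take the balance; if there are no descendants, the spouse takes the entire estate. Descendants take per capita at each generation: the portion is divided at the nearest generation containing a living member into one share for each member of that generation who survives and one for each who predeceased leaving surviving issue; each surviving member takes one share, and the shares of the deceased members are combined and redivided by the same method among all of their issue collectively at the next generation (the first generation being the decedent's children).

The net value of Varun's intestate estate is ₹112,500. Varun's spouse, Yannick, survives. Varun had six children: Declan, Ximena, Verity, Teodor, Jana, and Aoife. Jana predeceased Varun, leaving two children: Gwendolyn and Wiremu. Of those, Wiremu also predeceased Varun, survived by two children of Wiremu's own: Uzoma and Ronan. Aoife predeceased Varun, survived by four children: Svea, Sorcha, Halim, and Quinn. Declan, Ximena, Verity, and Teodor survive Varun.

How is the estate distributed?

Yannick: ₹22,500; Declan: ₹15,000; Ximena: ₹15,000; Verity: ₹15,000; Teodor: ₹15,000; Gwendolyn: ₹5,000; Uzoma: ₹2,500; Ronan: ₹2,500; Svea: ₹5,000; Sorcha: ₹5,000; Halim: ₹5,000; Quinn: ₹5,000

Yannick takes one-fifth of ₹112,500 = ₹22,500. The remaining ₹90,000 passes to the descendants.
The descendants' portion (₹90,000) is divided at the children's generation into 6 shares of ₹15,000. Declan, Ximena, Verity, and Teodor each take ₹15,000. The 2 shares of the deceased (Jana and Aoife) are combined into a pool of ₹30,000.
That pool (₹30,000) is divided at the grandchildren's generation into 6 shares of ₹5,000. Gwendolyn, Svea, Sorcha, Halim, and Quinn each take ₹5,000. The remaining share for the deceased Wiremu (₹5,000) is carried to the next generation.
That pool (₹5,000) is divided at the great-grandchildren's generation equally among Uzoma and Ronan: ₹2,500 each.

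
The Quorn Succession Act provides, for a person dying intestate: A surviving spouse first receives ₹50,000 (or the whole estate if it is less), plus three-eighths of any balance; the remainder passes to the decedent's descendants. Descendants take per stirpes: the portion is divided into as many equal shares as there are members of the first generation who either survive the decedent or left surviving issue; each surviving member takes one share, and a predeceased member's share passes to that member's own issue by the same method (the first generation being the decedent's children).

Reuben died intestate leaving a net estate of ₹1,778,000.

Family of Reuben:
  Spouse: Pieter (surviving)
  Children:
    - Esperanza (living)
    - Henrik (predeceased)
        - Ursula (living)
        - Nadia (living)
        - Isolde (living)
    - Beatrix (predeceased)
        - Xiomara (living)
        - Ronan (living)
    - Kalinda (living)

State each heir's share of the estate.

Pieter: ₹698,000; Esperanza: ₹270,000; Ursula: ₹90,000; Nadia: ₹90,000; Isolde: ₹90,000; Xiomara: ₹135,000; Ronan: ₹135,000; Kalinda: ₹270,000

Pieter first takes ₹50,000, leaving a balance of ₹1,728,000. Pieter then takes three-eighths of the balance (₹648,000), for a total of ₹698,000. The remaining ₹1,080,000 passes to the descendants.
The descendants' portion (₹1,080,000) is divided into 4 shares of ₹270,000: Esperanza and Kalinda each take ₹270,000; Henrik's ₹270,000 share passes to Henrik's issue; Beatrix's ₹270,000 share passes to Beatrix's issue.
Henrik's share (₹270,000) is divided into 3 shares of ₹90,000: Ursula, Nadia, and Isolde each take ₹90,000.
Beatrix's share (₹270,000) is divided into 2 shares of ₹135,000: Xiomara and Ronan each take ₹135,000.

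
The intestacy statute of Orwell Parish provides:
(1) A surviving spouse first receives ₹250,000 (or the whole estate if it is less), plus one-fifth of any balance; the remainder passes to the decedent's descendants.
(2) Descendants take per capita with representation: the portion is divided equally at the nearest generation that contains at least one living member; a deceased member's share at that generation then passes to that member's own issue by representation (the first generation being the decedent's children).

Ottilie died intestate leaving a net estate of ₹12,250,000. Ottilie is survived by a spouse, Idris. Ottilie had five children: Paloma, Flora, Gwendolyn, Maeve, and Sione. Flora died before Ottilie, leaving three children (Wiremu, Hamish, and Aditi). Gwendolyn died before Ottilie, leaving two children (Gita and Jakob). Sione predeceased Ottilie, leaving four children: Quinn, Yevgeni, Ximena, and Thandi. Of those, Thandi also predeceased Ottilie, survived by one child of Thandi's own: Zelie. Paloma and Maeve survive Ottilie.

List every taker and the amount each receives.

Idris first takes ₹250,000, leaving a balance of ₹12,000,000. Idris then takes one-fifth of the balance (₹2,400,000), for a total of ₹2,650,000. The remaining ₹9,600,000 passes to the descendants.
The descendants' portion (₹9,600,000) is divided into 5 shares of ₹1,920,000: Paloma and Maeve each take ₹1,920,000; Flora's ₹1,920,000 share passes to Flora's issue; Gwendolyn's ₹1,920,000 share passes to Gwendolyn's issue; Sione's ₹1,920,000 share passes to Sione's issue.
Flora's share (₹1,920,000) is divided into 3 shares of ₹640,000: Wiremu, Hamish, and Aditi each take ₹640,000.
Gwendolyn's share (₹1,920,000) is divided into 2 shares of ₹960,000: Gita and Jakob each take ₹960,000.
Sione's share (₹1,920,000) is divided into 4 shares of ₹480,000: Quinn, Yevgeni, and Ximena each take ₹480,000; Thandi's ₹480,000 share passes to Thandi's issue.
Thandi's share (₹480,000) passes entirely to Zelie.

Idris: ₹2,650,000; Paloma: ₹1,920,000; Wiremu: ₹640,000; Hamish: ₹640,000; Aditi: ₹640,000; Gita: ₹960,000; Jakob: ₹960,000; Maeve: ₹1,920,000; Quinn: ₹480,000; Yevgeni: ₹480,000; Ximena: ₹480,000; Zelie: ₹480,000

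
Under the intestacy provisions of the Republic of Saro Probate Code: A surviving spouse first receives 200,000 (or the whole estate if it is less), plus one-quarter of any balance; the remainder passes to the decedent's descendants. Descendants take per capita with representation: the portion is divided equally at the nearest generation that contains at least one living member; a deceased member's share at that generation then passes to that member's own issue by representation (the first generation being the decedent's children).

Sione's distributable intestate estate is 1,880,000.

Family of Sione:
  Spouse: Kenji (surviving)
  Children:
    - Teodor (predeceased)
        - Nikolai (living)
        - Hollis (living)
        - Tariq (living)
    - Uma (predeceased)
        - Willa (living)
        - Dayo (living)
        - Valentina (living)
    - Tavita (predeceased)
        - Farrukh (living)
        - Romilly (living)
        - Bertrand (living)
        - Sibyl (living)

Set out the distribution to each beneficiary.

Kenji: 620,000; Nikolai: 126,000; Hollis: 126,000; Tariq: 126,000; Willa: 126,000; Dayo: 126,000; Valentina: 126,000; Farrukh: 126,000; Romilly: 126,000; Bertrand: 126,000; Sibyl: 126,000

Kenji first takes 200,000, leaving a balance of 1,680,000. Kenji then takes one-quarter of the balance (420,000), for a total of 620,000. The remaining 1,260,000 passes to the descendants.
No child survives, so the initial division is made at the grandchildren's generation.
The descendants' portion (1,260,000) is divided into 10 shares of 126,000: Nikolai, Hollis, Tariq, Willa, Dayo, Valentina, Farrukh, Romilly, Bertrand, and Sibyl each take 126,000.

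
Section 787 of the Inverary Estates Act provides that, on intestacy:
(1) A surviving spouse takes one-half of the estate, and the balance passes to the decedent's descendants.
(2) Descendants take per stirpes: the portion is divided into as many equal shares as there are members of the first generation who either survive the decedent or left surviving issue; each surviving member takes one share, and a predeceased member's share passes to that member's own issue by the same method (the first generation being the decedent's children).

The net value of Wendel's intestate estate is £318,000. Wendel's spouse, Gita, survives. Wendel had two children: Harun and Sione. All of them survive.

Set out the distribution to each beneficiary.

Gita: £159,000; Harun: £79,500; Sione: £79,500

Gita takes one-half of £318,000 = £159,000. The remaining £159,000 passes to the descendants.
The descendants' portion (£159,000) is divided into 2 shares of £79,500: Harun and Sione each take £79,500.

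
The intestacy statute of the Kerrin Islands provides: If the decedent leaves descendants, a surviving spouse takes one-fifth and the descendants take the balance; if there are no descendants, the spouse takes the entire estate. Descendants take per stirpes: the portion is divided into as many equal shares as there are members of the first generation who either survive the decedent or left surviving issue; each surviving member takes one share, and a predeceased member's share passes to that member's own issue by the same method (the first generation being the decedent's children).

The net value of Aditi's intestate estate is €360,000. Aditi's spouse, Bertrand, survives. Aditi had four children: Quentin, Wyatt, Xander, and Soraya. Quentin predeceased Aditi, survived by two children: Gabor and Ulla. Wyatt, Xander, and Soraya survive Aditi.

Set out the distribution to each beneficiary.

Bertrand: €72,000; Gabor: €36,000; Ulla: €36,000; Wyatt: €72,000; Xander: €72,000; Soraya: €72,000

Bertrand takes one-fifth of €360,000 = €72,000. The remaining €288,000 passes to the descendants.
The descendants' portion (€288,000) is divided into 4 shares of €72,000: Wyatt, Xander, and Soraya each take €72,000; Quentin's €72,000 share passes to Quentin's issue.
Quentin's share (€72,000) is divided into 2 shares of €36,000: Gabor and Ulla each take €36,000.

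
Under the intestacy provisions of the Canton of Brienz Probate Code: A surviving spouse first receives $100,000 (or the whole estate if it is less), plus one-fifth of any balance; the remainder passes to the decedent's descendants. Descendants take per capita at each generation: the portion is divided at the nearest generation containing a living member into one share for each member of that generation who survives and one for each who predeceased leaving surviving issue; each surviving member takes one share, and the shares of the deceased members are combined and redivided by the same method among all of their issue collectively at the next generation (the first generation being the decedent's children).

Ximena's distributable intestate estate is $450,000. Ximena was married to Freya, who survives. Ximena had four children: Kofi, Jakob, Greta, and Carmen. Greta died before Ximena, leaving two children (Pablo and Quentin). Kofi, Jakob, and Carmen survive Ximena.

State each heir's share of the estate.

Freya first takes $100,000, leaving a balance of $350,000. Freya then takes one-fifth of the balance ($70,000), for a total of $170,000. The remaining $280,000 passes to the descendants.
The descendants' portion ($280,000) is divided at the children's generation into 4 shares of $70,000. Kofi, Jakob, and Carmen each take $70,000. The remaining share for the deceased Greta ($70,000) is carried to the next generation.
That pool ($70,000) is divided at the grandchildren's generation equally among Pablo and Quentin: $35,000 each.

Freya: $170,000; Kofi: $70,000; Jakob: $70,000; Pablo: $35,000; Quentin: $35,000; Carmen: $70,000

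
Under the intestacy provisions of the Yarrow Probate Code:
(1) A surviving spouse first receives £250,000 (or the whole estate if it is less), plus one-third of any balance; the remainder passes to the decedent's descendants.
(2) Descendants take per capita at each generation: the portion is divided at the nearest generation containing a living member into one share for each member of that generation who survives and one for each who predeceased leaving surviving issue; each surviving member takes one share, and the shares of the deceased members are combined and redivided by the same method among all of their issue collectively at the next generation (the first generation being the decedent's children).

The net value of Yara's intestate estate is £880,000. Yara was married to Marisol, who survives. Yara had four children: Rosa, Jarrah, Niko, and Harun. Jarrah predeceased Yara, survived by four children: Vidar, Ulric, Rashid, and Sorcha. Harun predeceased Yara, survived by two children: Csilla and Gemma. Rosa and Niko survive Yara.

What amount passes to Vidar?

Marisol first takes £250,000, leaving a balance of £630,000. Marisol then takes one-third of the balance (£210,000), for a total of £460,000. The remaining £420,000 passes to the descendants.
The descendants' portion (£420,000) is divided at the children's generation into 4 shares of £105,000. Rosa and Niko each take £105,000. The 2 shares of the deceased (Jarrah and Harun) are combined into a pool of £210,000.
That pool (£210,000) is divided at the grandchildren's generation equally among Vidar, Ulric, Rashid, Sorcha, Csilla, and Gemma: £35,000 each.

Vidar receives £35,000.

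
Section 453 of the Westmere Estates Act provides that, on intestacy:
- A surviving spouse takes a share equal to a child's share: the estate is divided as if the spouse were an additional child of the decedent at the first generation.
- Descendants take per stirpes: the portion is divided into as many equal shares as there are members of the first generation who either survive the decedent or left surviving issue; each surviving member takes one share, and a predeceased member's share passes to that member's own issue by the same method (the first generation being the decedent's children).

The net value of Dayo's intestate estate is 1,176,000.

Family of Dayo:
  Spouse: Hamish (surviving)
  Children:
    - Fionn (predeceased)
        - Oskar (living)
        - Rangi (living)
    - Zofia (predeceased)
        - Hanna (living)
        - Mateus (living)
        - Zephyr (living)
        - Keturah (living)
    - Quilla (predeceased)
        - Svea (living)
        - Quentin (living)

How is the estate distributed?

Hamish: 294,000; Oskar: 147,000; Rangi: 147,000; Hanna: 73,500; Mateus: 73,500; Zephyr: 73,500; Keturah: 73,500; Svea: 147,000; Quentin: 147,000

The spouse counts as an additional share at the children's level, so there are 4 primary shares of 294,000. Hamish takes one such share (294,000).
The children's combined portion (882,000) is divided into 3 shares of 294,000: Fionn's 294,000 share passes to Fionn's issue; Zofia's 294,000 share passes to Zofia's issue; Quilla's 294,000 share passes to Quilla's issue.
Fionn's share (294,000) is divided into 2 shares of 147,000: Oskar and Rangi each take 147,000.
Zofia's share (294,000) is divided into 4 shares of 73,500: Hanna, Mateus, Zephyr, and Keturah each take 73,500.
Quilla's share (294,000) is divided into 2 shares of 147,000: Svea and Quentin each take 147,000.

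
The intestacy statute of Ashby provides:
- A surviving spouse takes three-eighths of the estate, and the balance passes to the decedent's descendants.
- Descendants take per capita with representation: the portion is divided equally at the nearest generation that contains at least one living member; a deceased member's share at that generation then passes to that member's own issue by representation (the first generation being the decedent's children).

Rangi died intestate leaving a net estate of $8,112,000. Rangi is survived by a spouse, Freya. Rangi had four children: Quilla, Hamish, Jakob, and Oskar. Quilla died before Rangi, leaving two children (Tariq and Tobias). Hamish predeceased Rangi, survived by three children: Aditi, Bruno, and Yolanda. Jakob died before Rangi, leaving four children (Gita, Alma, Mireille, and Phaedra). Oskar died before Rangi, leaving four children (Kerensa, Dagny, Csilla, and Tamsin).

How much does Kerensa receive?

Freya takes three-eighths of $8,112,000 = $3,042,000. The remaining $5,070,000 passes to the descendants.
No child survives, so the initial division is made at the grandchildren's generation.
The descendants' portion ($5,070,000) is divided into 13 shares of $390,000: Tariq, Tobias, Aditi, Bruno, Yolanda, Gita, Alma, Mireille, Phaedra, Kerensa, Dagny, Csilla, and Tamsin each take $390,000.

Kerensa receives $390,000.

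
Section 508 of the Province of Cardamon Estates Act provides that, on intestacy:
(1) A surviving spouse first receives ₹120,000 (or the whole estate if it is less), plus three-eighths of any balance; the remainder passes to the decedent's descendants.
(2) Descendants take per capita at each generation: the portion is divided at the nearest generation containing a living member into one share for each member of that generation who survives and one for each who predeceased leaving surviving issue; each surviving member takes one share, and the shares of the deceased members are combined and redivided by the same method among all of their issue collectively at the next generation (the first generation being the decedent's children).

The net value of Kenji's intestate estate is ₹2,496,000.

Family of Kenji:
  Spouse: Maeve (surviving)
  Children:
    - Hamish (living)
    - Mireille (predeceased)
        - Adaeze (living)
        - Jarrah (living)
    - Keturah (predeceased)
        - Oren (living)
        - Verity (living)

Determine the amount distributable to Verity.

Maeve first takes ₹120,000, leaving a balance of ₹2,376,000. Maeve then takes three-eighths of the balance (₹891,000), for a total of ₹1,011,000. The remaining ₹1,485,000 passes to the descendants.
The descendants' portion (₹1,485,000) is divided at the children's generation into 3 shares of ₹495,000. Hamish takes ₹495,000. The 2 shares of the deceased (Mireille and Keturah) are combined into a pool of ₹990,000.
That pool (₹990,000) is divided at the grandchildren's generation equally among Adaeze, Jarrah, Oren, and Verity: ₹247,500 each.

Verity receives ₹247,500.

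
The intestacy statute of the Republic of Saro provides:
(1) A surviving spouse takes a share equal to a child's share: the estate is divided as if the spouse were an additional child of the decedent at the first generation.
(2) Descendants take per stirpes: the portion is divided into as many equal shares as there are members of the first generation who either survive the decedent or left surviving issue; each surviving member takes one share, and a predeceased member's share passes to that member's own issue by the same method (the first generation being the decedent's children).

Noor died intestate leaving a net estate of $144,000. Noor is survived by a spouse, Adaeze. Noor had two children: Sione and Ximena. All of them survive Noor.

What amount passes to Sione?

Sione receives $48,000.

The spouse counts as an additional share at the children's level, so there are 3 primary shares of $48,000. Adaeze takes one such share ($48,000).
The children's combined portion ($96,000) is divided into 2 shares of $48,000: Sione and Ximena each take $48,000.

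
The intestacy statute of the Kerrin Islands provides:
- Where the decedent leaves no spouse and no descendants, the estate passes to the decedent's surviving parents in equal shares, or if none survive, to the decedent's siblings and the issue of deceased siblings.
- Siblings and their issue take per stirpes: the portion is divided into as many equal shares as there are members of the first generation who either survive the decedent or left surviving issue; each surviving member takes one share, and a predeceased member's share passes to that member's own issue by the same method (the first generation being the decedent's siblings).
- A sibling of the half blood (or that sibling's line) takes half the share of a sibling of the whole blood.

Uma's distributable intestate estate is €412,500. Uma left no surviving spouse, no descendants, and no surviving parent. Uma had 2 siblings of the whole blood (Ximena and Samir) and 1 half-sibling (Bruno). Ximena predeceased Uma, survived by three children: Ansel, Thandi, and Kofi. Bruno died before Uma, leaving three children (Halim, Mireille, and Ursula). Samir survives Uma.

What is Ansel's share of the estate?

Ansel receives €55,000.

The entire €412,500 passes to the siblings and their issue.
Counting each half-blood sibling's line as half a unit, there are 5/2 units in €412,500, so one unit is €165,000. Whole-blood lines (Ximena and Samir) take €165,000 each; half-blood lines (Bruno) take €82,500 each.
Ximena's share (€165,000) is divided into 3 shares of €55,000: Ansel, Thandi, and Kofi each take €55,000.
Bruno's share (€82,500) is divided into 3 shares of €27,500: Halim, Mireille, and Ursula each take €27,500.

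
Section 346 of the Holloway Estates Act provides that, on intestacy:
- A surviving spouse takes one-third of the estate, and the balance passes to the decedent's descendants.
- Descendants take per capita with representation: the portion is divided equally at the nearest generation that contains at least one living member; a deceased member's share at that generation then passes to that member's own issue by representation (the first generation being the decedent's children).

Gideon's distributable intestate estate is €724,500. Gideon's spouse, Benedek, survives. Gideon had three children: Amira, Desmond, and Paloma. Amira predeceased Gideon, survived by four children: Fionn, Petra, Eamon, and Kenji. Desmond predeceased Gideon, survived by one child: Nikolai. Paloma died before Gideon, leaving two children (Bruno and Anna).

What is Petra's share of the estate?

Petra receives €69,000.

Benedek takes one-third of €724,500 = €241,500. The remaining €483,000 passes to the descendants.
No child survives, so the initial division is made at the grandchildren's generation.
The descendants' portion (€483,000) is divided into 7 shares of €69,000: Fionn, Petra, Eamon, Kenji, Nikolai, Bruno, and Anna each take €69,000.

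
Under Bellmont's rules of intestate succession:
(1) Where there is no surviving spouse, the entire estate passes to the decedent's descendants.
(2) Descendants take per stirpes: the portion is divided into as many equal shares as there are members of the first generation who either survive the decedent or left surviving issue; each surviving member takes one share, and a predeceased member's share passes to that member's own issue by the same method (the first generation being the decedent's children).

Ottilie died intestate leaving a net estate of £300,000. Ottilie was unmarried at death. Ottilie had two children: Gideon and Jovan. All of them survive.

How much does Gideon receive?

The entire £300,000 passes to the descendants.
That amount (£300,000) is divided into 2 shares of £150,000: Gideon and Jovan each take £150,000.

Gideon receives £150,000.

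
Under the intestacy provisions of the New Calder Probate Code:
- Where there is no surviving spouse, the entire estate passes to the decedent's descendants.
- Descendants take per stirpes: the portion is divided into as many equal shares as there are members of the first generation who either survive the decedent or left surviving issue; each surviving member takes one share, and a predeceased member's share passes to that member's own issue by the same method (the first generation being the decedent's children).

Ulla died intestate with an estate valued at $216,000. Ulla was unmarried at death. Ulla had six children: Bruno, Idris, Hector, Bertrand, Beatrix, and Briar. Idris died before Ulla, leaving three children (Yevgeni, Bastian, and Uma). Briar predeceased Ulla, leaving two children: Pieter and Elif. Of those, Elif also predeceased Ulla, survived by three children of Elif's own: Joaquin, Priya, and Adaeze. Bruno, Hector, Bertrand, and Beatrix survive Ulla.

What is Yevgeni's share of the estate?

The entire $216,000 passes to the descendants.
That amount ($216,000) is divided into 6 shares of $36,000: Bruno, Hector, Bertrand, and Beatrix each take $36,000; Idris's $36,000 share passes to Idris's issue; Briar's $36,000 share passes to Briar's issue.
Idris's share ($36,000) is divided into 3 shares of $12,000: Yevgeni, Bastian, and Uma each take $12,000.
Briar's share ($36,000) is divided into 2 shares of $18,000: Pieter takes $18,000; Elif's $18,000 share passes to Elif's issue.
Elif's share ($18,000) is divided into 3 shares of $6,000: Joaquin, Priya, and Adaeze each take $6,000.

Yevgeni receives $12,000.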